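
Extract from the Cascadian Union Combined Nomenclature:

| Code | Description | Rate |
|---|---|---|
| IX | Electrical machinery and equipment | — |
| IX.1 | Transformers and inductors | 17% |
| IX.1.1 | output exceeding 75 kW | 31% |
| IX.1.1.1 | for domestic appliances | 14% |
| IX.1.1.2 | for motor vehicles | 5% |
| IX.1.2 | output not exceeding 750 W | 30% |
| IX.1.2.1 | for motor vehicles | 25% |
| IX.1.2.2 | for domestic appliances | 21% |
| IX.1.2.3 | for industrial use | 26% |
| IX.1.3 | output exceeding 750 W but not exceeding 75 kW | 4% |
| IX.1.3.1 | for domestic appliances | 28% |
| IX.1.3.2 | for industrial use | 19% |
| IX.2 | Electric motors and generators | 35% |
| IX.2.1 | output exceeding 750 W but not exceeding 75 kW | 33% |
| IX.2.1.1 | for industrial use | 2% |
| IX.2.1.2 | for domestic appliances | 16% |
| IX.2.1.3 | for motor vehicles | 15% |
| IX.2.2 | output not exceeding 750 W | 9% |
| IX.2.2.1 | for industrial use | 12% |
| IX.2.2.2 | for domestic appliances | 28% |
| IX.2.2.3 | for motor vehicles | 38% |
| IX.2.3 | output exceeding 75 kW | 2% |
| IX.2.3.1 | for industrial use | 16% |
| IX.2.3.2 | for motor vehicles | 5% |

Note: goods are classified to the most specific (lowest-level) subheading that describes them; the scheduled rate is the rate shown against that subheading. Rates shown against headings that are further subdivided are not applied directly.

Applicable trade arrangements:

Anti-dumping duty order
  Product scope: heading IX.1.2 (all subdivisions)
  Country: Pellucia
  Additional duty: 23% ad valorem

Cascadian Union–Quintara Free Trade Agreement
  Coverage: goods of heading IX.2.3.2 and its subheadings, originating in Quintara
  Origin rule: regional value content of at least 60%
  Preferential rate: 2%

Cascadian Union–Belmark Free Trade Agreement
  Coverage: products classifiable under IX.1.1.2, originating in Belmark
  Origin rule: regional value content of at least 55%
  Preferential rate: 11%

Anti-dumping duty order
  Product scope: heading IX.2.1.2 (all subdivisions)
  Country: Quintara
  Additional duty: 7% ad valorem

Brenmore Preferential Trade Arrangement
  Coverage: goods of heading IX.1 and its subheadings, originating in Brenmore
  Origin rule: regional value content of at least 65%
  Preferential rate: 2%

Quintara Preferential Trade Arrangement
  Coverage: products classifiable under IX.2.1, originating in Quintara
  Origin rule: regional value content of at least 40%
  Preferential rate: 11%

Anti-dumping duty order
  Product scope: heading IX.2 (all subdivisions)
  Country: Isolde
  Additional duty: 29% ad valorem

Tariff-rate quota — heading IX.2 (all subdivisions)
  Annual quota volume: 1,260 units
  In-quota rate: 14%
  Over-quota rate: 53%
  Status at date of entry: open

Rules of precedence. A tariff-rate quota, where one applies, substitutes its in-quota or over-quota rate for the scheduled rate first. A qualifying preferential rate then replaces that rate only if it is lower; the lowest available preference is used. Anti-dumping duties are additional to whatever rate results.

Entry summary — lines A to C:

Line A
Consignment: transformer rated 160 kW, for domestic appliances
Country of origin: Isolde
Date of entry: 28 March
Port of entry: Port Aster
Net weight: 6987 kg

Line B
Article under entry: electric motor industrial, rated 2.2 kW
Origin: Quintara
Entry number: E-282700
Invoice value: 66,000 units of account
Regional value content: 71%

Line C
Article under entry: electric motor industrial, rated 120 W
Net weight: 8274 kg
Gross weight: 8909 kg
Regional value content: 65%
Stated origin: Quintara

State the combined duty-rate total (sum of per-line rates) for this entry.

39%

Line A: transformer → IX.1; rated 160 kW → IX.1.1; for domestic appliances → IX.1.1.1. Scheduled 14%. No special measure applies. → 14%.
Line B: electric motor → IX.2; rated 2.2 kW → IX.2.1; industrial → IX.2.1.1. Scheduled 2%. quota on IX.2 open → in-quota 14%; Quintara agreement on IX.2.3.2: IX.2.1.1 not covered; Quintara agreement on IX.2.1: RVC ≥ 40% → 11% available; preferential 11%. → 11%.
Line C: electric motor → IX.2; rated 120 W → IX.2.2; industrial → IX.2.2.1. Scheduled 12%. quota on IX.2 open → in-quota 14%; Quintara agreement on IX.2.3.2: IX.2.2.1 not covered; Quintara agreement on IX.2.1: IX.2.2.1 not covered. → 14%.
Sum: 14% + 11% + 14% = 39%.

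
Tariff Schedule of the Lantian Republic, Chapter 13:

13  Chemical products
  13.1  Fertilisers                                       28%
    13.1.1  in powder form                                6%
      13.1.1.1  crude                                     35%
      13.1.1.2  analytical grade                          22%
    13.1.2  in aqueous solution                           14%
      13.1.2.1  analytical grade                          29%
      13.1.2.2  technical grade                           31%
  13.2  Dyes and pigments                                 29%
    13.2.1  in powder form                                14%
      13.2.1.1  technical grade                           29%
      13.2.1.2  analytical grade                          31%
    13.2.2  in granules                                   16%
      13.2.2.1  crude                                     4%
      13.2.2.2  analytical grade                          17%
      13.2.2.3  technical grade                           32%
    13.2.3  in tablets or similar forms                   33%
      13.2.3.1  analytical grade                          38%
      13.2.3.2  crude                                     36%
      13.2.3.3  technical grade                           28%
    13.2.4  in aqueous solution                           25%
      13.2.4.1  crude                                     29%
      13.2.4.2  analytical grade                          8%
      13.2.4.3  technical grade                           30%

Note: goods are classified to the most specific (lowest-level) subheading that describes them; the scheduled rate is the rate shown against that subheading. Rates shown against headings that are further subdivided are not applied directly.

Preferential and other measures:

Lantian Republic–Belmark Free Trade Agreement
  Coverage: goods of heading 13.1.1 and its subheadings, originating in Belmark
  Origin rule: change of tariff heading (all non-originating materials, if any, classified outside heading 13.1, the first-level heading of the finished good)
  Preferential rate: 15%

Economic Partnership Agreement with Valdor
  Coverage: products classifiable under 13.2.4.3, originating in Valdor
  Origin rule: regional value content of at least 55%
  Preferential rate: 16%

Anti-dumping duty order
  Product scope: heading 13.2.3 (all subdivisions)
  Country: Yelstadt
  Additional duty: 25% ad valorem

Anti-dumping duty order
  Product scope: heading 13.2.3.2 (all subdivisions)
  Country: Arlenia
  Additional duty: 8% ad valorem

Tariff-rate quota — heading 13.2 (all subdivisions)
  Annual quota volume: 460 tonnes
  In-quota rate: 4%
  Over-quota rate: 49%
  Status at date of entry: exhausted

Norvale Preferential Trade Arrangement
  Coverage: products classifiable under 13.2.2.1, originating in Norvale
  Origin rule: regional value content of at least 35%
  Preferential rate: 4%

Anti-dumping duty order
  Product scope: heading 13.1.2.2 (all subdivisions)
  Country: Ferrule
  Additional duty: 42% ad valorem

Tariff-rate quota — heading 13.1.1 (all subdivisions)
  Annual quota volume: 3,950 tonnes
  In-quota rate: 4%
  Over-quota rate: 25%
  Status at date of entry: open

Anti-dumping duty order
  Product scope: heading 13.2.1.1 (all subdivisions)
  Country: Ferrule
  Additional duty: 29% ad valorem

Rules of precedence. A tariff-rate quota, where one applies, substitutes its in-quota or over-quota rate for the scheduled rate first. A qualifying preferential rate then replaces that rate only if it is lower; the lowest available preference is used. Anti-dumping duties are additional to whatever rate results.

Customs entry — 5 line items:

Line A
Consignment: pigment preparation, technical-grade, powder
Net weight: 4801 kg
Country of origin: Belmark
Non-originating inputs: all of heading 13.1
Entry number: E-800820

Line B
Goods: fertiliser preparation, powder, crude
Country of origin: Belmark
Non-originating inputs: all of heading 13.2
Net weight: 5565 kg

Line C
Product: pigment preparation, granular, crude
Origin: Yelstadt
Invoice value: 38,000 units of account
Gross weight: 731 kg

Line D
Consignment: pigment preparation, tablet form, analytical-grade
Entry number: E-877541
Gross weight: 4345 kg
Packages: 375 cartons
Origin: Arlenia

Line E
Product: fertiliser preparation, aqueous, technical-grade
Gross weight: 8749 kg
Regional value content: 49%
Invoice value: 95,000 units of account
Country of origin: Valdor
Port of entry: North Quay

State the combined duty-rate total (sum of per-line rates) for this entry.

182%

Line A: pigment → 13.2; powder → 13.2.1; technical-grade → 13.2.1.1. Scheduled 29%. quota on 13.2 exhausted → over-quota 49%; Belmark agreement on 13.1.1: 13.2.1.1 not covered. → 49%.
Line B: fertiliser → 13.1; powder → 13.1.1; crude → 13.1.1.1. Scheduled 35%. quota on 13.1.1 open → in-quota 4%; Belmark agreement on 13.1.1: CTH met → 15% available; preference 15% not lower than 4% → no reduction. → 4%.
Line C: pigment → 13.2; granular → 13.2.2; crude → 13.2.2.1. Scheduled 4%. quota on 13.2 exhausted → over-quota 49%. → 49%.
Line D: pigment → 13.2; tablet form → 13.2.3; analytical-grade → 13.2.3.1. Scheduled 38%. quota on 13.2 exhausted → over-quota 49%. → 49%.
Line E: fertiliser → 13.1; aqueous → 13.1.2; technical-grade → 13.1.2.2. Scheduled 31%. Valdor agreement on 13.2.4.3: 13.1.2.2 not covered. → 31%.
Sum: 49% + 4% + 49% + 49% + 31% = 182%.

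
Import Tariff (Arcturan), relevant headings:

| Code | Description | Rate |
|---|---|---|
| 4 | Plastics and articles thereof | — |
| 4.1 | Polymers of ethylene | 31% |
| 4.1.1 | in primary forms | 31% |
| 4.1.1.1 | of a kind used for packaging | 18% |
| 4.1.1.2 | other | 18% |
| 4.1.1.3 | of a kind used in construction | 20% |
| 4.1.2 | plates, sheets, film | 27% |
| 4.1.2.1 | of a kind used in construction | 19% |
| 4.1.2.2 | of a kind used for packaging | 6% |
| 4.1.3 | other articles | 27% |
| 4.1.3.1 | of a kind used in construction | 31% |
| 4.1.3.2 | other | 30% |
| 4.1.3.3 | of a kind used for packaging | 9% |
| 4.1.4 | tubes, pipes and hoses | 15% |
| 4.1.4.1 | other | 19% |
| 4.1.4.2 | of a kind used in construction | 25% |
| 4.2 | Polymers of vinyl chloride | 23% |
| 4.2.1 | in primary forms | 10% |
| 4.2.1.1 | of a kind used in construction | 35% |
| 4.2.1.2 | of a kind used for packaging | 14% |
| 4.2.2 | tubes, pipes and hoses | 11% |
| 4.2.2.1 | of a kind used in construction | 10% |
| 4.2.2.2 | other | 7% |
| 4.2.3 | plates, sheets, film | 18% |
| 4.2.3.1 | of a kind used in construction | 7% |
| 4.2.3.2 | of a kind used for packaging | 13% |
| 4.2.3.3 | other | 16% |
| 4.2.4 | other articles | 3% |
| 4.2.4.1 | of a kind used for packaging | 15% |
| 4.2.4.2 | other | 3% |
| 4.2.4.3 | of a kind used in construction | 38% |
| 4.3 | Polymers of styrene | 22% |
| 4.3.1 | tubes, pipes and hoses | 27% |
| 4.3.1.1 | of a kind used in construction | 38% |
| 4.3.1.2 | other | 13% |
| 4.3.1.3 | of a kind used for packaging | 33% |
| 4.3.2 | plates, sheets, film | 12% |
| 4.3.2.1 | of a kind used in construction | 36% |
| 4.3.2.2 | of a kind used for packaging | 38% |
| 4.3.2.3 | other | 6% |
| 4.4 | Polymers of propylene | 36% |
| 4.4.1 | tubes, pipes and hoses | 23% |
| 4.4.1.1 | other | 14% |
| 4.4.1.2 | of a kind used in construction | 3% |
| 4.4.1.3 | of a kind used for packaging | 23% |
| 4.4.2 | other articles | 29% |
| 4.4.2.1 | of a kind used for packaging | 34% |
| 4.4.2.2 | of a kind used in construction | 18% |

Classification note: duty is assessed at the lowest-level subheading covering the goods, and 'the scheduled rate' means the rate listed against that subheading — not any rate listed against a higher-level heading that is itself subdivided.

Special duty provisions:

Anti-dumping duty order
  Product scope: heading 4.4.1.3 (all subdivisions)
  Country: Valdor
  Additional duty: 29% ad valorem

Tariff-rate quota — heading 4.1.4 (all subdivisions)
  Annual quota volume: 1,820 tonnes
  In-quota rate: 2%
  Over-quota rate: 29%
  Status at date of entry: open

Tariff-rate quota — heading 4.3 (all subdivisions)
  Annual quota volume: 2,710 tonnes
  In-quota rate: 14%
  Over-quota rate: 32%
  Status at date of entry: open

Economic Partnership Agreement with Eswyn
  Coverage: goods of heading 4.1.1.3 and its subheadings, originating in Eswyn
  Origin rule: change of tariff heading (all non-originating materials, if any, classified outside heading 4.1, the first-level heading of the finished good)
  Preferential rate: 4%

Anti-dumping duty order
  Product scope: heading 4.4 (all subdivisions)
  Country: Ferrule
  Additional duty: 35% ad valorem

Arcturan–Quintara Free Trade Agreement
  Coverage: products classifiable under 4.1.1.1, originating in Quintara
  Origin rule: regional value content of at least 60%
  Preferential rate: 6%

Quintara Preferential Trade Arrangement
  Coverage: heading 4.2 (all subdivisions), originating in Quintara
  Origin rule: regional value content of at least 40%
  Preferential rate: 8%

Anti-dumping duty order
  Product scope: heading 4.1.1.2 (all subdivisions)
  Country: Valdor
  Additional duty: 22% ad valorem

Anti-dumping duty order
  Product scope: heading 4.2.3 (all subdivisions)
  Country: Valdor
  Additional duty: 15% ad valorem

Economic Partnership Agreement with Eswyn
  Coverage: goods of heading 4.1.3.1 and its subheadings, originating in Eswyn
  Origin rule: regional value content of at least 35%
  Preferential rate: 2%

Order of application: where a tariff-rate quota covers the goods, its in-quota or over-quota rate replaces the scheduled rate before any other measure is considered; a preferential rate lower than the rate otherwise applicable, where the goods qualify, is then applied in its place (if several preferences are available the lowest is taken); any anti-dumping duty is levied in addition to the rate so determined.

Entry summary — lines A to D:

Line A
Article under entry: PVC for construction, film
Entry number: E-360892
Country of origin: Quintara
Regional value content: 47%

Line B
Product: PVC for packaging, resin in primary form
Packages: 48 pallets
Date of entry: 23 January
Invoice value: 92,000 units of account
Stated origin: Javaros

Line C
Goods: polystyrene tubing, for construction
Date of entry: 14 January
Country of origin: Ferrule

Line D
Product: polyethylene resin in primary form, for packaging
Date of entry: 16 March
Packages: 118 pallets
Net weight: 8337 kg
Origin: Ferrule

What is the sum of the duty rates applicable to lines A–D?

53%

Line A: PVC → 4.2; film → 4.2.3; for construction → 4.2.3.1. Scheduled 7%. Quintara agreement on 4.1.1.1: 4.2.3.1 not covered; Quintara agreement on 4.2: RVC ≥ 40% → 8% available; preference 8% not lower than 7% → no reduction. → 7%.
Line B: PVC → 4.2; resin in primary form → 4.2.1; for packaging → 4.2.1.2. Scheduled 14%. No special measure applies. → 14%.
Line C: polystyrene → 4.3; tubing → 4.3.1; for construction → 4.3.1.1. Scheduled 38%. quota on 4.3 open → in-quota 14%. → 14%.
Line D: polyethylene → 4.1; resin in primary form → 4.1.1; for packaging → 4.1.1.1. Scheduled 18%. No special measure applies. → 18%.
Sum: 7% + 14% + 14% + 18% = 53%.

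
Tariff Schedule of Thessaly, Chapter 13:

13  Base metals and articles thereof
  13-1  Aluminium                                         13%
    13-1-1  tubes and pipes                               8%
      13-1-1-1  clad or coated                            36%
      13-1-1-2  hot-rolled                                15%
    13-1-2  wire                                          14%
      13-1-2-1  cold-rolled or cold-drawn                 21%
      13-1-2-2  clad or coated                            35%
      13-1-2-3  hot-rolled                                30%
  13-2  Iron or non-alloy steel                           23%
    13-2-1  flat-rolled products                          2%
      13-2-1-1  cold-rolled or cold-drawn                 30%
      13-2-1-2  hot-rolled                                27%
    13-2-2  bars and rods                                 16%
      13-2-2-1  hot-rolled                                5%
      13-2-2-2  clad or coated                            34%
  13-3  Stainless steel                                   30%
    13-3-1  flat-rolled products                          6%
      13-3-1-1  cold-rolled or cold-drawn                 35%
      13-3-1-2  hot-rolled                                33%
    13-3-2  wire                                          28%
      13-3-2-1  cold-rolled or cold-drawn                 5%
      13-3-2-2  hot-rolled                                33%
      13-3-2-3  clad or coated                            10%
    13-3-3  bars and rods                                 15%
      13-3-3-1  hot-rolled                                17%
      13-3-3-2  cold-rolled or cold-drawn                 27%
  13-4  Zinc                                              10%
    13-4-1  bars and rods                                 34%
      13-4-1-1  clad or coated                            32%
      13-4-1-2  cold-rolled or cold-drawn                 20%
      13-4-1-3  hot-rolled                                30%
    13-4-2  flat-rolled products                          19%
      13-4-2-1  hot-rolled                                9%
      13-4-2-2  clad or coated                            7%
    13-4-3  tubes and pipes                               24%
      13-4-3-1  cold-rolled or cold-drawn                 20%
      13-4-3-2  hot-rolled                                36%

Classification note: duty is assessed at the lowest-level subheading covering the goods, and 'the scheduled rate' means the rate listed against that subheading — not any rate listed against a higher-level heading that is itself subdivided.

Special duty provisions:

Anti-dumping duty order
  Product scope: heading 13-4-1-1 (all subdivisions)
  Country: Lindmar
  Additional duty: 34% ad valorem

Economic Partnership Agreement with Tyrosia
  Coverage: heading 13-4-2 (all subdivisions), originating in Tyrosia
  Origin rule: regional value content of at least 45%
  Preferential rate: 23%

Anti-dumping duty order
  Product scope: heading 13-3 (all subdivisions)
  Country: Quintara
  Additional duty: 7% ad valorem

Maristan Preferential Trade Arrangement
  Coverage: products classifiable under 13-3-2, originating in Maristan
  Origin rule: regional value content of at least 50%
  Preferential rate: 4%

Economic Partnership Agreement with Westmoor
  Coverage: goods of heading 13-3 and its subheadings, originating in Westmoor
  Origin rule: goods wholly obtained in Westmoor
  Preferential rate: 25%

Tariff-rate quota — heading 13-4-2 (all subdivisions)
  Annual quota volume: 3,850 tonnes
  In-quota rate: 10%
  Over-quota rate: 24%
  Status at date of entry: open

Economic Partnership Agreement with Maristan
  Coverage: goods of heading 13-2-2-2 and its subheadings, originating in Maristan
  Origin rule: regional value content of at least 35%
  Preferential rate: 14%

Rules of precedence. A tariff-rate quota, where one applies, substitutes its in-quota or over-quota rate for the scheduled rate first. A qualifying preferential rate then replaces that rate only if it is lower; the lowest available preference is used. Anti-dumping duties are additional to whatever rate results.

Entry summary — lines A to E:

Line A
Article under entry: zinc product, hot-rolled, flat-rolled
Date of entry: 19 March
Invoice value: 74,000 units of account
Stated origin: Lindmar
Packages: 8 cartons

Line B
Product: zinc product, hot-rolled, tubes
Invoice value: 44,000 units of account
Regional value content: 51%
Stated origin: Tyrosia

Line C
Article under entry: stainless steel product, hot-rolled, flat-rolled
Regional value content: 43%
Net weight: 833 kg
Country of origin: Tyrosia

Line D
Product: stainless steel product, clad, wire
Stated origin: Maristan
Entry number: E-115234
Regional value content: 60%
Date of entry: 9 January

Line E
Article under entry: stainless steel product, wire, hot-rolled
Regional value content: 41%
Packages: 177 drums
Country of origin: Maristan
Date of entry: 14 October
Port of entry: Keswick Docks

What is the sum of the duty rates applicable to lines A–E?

116%

Line A: zinc → 13-4; flat-rolled → 13-4-2; hot-rolled → 13-4-2-1. Scheduled 9%. quota on 13-4-2 open → in-quota 10%. → 10%.
Line B: zinc → 13-4; tubes → 13-4-3; hot-rolled → 13-4-3-2. Scheduled 36%. Tyrosia agreement on 13-4-2: 13-4-3-2 not covered. → 36%.
Line C: stainless steel → 13-3; flat-rolled → 13-3-1; hot-rolled → 13-3-1-2. Scheduled 33%. Tyrosia agreement on 13-4-2: 13-3-1-2 not covered. → 33%.
Line D: stainless steel → 13-3; wire → 13-3-2; clad → 13-3-2-3. Scheduled 10%. Maristan agreement on 13-3-2: RVC ≥ 50% → 4% available; Maristan agreement on 13-2-2-2: 13-3-2-3 not covered; preferential 4%. → 4%.
Line E: stainless steel → 13-3; wire → 13-3-2; hot-rolled → 13-3-2-2. Scheduled 33%. Maristan agreement on 13-3-2: RVC < 50%; Maristan agreement on 13-2-2-2: 13-3-2-2 not covered. → 33%.
Sum: 10% + 36% + 33% + 4% + 33% = 116%.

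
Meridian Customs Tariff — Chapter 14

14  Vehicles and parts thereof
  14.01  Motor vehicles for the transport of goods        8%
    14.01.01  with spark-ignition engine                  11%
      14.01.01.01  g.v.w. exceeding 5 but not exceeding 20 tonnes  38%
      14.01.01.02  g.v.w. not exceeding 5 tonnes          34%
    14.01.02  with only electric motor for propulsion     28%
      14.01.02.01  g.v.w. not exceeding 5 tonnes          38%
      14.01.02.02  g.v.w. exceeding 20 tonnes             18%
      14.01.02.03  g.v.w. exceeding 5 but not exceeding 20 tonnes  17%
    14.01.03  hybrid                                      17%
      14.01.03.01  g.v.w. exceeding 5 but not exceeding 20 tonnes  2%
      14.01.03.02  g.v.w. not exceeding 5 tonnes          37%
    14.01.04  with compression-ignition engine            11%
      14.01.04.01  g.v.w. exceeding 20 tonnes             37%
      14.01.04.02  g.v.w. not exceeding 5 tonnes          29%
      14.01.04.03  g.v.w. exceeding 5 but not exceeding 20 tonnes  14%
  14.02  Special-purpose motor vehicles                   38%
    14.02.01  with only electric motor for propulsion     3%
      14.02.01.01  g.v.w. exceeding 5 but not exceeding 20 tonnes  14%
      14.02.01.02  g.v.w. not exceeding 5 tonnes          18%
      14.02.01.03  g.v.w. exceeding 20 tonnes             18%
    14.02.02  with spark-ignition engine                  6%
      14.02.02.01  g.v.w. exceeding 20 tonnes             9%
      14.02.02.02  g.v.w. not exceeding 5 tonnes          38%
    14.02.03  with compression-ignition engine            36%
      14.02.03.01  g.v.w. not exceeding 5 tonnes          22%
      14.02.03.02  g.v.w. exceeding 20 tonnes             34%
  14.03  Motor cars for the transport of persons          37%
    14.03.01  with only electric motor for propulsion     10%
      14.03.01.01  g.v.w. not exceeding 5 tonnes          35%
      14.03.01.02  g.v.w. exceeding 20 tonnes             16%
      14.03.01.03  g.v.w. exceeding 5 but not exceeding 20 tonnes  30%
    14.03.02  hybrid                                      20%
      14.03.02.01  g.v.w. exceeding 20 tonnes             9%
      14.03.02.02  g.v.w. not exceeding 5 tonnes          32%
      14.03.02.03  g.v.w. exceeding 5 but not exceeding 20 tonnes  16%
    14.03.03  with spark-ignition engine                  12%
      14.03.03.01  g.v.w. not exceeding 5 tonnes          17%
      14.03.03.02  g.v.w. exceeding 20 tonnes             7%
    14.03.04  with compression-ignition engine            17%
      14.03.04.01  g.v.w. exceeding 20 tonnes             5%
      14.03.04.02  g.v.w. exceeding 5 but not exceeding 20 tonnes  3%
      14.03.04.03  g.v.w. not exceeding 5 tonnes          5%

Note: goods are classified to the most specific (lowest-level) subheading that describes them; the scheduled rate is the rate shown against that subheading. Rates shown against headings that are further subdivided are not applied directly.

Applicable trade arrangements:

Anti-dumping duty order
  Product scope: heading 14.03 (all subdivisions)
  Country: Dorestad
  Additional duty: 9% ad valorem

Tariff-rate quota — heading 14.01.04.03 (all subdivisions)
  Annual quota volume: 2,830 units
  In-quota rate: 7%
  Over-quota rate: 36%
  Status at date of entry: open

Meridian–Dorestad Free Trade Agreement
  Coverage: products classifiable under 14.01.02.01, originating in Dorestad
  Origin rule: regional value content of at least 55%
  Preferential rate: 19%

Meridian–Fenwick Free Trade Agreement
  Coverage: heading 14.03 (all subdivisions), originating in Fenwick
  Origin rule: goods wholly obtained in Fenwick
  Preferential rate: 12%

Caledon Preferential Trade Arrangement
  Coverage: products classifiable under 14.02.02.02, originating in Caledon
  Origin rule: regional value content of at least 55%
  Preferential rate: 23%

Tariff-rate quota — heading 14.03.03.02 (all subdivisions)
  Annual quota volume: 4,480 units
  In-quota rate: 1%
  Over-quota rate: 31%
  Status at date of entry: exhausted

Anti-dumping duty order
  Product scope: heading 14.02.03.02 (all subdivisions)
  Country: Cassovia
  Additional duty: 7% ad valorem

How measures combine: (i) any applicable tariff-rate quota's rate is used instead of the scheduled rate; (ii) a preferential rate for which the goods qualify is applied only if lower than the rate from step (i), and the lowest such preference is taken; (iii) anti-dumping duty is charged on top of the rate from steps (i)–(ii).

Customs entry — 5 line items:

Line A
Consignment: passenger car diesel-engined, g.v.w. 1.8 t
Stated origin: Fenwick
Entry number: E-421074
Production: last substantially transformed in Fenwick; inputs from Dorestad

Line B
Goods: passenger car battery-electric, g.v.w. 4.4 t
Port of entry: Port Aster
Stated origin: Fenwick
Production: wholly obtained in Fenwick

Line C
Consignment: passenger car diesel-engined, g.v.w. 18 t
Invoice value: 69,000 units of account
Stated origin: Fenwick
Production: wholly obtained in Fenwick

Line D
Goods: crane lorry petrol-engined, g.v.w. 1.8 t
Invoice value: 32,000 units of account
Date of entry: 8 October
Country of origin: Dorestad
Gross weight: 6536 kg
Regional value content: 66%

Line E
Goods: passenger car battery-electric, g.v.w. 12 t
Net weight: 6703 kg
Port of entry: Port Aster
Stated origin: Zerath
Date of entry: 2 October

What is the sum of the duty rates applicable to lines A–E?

88%

Line A: passenger car → 14.03; diesel-engined → 14.03.04; g.v.w. 1.8 t → 14.03.04.03. Scheduled 5%. Fenwick agreement on 14.03: not wholly obtained. → 5%.
Line B: passenger car → 14.03; battery-electric → 14.03.01; g.v.w. 4.4 t → 14.03.01.01. Scheduled 35%. Fenwick agreement on 14.03: wholly obtained → 12% available; preferential 12%. → 12%.
Line C: passenger car → 14.03; diesel-engined → 14.03.04; g.v.w. 18 t → 14.03.04.02. Scheduled 3%. Fenwick agreement on 14.03: wholly obtained → 12% available; preference 12% not lower than 3% → no reduction. → 3%.
Line D: crane lorry → 14.02; petrol-engined → 14.02.02; g.v.w. 1.8 t → 14.02.02.02. Scheduled 38%. Dorestad agreement on 14.01.02.01: 14.02.02.02 not covered. → 38%.
Line E: passenger car → 14.03; battery-electric → 14.03.01; g.v.w. 12 t → 14.03.01.03. Scheduled 30%. No special measure applies. → 30%.
Sum: 5% + 12% + 3% + 38% + 30% = 88%.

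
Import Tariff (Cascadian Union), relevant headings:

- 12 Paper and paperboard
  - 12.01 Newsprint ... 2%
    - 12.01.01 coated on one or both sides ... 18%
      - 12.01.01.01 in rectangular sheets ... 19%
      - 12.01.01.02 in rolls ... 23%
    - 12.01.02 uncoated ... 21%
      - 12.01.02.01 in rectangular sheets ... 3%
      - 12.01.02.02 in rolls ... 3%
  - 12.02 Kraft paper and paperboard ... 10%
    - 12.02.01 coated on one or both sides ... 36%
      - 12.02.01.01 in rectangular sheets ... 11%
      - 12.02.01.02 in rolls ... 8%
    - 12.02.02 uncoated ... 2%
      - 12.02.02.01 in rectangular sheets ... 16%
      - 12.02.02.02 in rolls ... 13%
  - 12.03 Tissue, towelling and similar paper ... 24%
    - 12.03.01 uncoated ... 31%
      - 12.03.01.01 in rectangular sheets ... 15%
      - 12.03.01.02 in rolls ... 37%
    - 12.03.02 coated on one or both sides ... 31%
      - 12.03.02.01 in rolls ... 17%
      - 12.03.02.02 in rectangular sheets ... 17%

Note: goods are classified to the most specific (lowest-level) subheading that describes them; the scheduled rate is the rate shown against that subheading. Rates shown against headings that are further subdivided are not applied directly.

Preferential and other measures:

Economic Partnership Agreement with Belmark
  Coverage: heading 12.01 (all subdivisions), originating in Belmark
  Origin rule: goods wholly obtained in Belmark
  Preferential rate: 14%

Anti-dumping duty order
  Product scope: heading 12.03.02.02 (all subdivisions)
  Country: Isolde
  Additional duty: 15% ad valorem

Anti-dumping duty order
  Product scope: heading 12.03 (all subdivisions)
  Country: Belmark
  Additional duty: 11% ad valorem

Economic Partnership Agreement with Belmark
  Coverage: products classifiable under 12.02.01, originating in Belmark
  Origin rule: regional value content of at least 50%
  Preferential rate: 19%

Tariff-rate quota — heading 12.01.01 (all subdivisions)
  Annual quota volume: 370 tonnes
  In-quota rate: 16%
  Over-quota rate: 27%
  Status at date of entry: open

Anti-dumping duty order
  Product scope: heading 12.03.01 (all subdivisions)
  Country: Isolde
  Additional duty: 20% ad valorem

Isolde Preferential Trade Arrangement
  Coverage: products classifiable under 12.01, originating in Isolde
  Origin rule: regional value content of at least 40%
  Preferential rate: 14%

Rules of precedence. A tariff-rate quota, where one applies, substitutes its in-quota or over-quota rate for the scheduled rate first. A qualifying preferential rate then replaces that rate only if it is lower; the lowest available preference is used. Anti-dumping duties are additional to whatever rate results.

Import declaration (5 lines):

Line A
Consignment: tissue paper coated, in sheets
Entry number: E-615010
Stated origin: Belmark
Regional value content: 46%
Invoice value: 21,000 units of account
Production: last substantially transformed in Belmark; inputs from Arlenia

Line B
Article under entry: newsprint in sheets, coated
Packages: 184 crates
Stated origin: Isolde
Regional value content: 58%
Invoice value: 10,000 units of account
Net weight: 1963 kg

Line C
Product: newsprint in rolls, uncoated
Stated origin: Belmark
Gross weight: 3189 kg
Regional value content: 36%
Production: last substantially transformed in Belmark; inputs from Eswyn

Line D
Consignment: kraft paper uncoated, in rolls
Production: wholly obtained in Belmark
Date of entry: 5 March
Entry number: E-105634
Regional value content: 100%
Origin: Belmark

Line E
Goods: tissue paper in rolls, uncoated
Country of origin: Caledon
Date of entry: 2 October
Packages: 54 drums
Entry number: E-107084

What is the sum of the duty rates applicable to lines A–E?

Line A: tissue paper → 12.03; coated → 12.03.02; in sheets → 12.03.02.02. Scheduled 17%. Belmark agreement on 12.01: 12.03.02.02 not covered; Belmark agreement on 12.02.01: 12.03.02.02 not covered; anti-dumping (Belmark, 12.03): +11%; total 17% + 11% = 28%. → 28%.
Line B: newsprint → 12.01; coated → 12.01.01; in sheets → 12.01.01.01. Scheduled 19%. quota on 12.01.01 open → in-quota 16%; Isolde agreement on 12.01: RVC ≥ 40% → 14% available; preferential 14%. → 14%.
Line C: newsprint → 12.01; uncoated → 12.01.02; in rolls → 12.01.02.02. Scheduled 3%. Belmark agreement on 12.01: not wholly obtained; Belmark agreement on 12.02.01: 12.01.02.02 not covered. → 3%.
Line D: kraft paper → 12.02; uncoated → 12.02.02; in rolls → 12.02.02.02. Scheduled 13%. Belmark agreement on 12.01: 12.02.02.02 not covered; Belmark agreement on 12.02.01: 12.02.02.02 not covered. → 13%.
Line E: tissue paper → 12.03; uncoated → 12.03.01; in rolls → 12.03.01.02. Scheduled 37%. No special measure applies. → 37%.
Sum: 28% + 14% + 3% + 13% + 37% = 95%.

95%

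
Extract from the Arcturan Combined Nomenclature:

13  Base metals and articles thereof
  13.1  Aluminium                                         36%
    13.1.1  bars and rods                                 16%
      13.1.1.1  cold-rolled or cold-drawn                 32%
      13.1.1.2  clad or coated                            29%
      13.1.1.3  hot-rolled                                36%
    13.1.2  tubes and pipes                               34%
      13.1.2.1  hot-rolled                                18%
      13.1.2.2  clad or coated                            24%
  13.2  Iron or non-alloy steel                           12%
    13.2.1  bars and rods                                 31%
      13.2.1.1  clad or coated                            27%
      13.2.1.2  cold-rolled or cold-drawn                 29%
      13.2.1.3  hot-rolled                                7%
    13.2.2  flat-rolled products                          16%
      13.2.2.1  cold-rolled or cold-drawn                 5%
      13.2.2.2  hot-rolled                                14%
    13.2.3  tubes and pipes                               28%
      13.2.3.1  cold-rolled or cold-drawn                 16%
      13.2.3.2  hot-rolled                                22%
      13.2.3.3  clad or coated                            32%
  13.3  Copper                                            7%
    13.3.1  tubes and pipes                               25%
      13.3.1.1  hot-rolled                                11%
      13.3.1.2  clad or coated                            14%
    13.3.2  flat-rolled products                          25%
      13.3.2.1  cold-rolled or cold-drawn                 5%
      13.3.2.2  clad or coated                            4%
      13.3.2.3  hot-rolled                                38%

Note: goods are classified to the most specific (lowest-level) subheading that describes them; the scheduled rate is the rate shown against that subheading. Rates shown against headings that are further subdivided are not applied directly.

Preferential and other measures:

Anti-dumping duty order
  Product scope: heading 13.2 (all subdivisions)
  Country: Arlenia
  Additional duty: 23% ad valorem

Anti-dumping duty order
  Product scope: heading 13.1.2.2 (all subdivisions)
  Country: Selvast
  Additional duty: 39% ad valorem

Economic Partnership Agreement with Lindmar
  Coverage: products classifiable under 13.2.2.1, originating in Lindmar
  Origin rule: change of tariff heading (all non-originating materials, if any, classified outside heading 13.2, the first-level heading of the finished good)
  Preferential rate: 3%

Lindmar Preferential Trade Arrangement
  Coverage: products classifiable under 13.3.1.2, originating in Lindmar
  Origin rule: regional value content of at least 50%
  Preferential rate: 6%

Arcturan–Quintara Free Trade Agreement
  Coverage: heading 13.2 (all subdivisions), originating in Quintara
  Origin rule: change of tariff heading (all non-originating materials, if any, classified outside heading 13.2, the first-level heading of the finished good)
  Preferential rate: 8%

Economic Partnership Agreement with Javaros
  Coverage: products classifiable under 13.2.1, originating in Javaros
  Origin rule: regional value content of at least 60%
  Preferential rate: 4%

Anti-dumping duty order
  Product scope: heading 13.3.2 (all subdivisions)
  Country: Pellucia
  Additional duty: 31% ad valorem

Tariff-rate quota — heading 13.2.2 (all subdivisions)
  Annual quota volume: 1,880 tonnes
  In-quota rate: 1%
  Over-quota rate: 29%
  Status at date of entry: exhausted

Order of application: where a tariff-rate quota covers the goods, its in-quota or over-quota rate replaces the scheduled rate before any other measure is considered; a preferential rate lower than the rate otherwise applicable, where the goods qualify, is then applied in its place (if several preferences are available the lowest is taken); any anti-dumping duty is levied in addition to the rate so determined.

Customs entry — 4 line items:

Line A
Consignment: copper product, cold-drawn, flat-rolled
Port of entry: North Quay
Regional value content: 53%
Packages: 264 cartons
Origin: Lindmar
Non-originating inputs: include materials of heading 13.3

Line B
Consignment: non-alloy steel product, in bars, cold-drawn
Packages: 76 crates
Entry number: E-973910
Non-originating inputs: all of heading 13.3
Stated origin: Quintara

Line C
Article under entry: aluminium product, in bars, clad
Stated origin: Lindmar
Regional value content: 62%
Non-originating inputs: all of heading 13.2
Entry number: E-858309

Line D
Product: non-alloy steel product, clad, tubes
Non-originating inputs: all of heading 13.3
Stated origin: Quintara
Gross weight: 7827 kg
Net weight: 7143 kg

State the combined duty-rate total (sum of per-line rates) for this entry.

Line A: copper → 13.3; flat-rolled → 13.3.2; cold-drawn → 13.3.2.1. Scheduled 5%. Lindmar agreement on 13.2.2.1: 13.3.2.1 not covered; Lindmar agreement on 13.3.1.2: 13.3.2.1 not covered. → 5%.
Line B: non-alloy steel → 13.2; in bars → 13.2.1; cold-drawn → 13.2.1.2. Scheduled 29%. Quintara agreement on 13.2: CTH met → 8% available; preferential 8%. → 8%.
Line C: aluminium → 13.1; in bars → 13.1.1; clad → 13.1.1.2. Scheduled 29%. Lindmar agreement on 13.2.2.1: 13.1.1.2 not covered; Lindmar agreement on 13.3.1.2: 13.1.1.2 not covered. → 29%.
Line D: non-alloy steel → 13.2; tubes → 13.2.3; clad → 13.2.3.3. Scheduled 32%. Quintara agreement on 13.2: CTH met → 8% available; preferential 8%. → 8%.
Sum: 5% + 8% + 29% + 8% = 50%.

50%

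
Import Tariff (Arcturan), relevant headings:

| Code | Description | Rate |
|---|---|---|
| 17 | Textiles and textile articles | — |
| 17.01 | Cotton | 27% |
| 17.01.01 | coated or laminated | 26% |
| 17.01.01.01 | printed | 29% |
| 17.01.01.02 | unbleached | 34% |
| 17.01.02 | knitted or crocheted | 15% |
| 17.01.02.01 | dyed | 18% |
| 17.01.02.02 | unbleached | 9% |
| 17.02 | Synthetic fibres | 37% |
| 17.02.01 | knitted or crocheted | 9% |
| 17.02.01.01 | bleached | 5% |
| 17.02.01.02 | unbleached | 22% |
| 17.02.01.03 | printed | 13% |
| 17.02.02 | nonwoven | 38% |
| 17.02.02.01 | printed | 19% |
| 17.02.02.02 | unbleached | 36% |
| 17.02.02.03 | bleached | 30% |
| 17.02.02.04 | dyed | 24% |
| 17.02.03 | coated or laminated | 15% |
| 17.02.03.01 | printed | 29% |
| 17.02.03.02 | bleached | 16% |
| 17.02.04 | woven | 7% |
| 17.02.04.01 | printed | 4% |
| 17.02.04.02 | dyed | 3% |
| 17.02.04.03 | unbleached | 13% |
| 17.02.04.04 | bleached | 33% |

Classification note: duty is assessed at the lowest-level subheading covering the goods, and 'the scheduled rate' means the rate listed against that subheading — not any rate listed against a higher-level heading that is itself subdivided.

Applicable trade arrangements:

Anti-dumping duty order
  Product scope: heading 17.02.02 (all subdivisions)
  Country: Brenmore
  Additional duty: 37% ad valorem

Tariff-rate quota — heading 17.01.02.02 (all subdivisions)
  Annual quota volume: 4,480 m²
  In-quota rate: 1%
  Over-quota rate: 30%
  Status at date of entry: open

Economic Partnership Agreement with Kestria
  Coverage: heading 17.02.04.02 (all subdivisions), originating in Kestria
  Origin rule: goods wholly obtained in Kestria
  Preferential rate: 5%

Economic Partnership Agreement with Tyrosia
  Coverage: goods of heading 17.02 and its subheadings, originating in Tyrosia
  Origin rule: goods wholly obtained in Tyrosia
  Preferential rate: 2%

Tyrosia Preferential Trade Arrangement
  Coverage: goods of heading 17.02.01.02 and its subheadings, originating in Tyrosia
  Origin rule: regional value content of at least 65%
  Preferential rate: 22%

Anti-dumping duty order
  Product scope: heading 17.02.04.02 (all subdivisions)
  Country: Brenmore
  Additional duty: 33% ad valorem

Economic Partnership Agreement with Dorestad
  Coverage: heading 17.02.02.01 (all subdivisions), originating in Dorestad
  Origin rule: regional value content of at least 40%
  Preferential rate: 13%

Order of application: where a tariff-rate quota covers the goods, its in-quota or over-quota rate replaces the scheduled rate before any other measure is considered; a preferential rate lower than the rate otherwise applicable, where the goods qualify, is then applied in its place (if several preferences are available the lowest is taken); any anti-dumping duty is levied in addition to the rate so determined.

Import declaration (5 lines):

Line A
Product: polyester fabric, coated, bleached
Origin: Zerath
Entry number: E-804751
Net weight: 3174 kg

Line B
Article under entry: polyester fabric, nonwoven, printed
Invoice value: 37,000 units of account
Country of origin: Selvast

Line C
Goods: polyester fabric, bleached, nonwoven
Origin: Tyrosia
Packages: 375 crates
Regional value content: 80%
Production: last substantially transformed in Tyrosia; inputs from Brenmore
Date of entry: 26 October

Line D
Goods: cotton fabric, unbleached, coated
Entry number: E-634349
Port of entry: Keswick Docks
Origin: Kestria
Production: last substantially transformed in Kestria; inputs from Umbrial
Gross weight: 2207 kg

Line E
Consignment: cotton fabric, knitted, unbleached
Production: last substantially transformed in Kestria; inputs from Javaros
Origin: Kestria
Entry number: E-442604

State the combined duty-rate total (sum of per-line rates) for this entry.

100%

Line A: polyester → 17.02; coated → 17.02.03; bleached → 17.02.03.02. Scheduled 16%. No special measure applies. → 16%.
Line B: polyester → 17.02; nonwoven → 17.02.02; printed → 17.02.02.01. Scheduled 19%. No special measure applies. → 19%.
Line C: polyester → 17.02; nonwoven → 17.02.02; bleached → 17.02.02.03. Scheduled 30%. Tyrosia agreement on 17.02: not wholly obtained; Tyrosia agreement on 17.02.01.02: 17.02.02.03 not covered. → 30%.
Line D: cotton → 17.01; coated → 17.01.01; unbleached → 17.01.01.02. Scheduled 34%. Kestria agreement on 17.02.04.02: 17.01.01.02 not covered. → 34%.
Line E: cotton → 17.01; knitted → 17.01.02; unbleached → 17.01.02.02. Scheduled 9%. quota on 17.01.02.02 open → in-quota 1%; Kestria agreement on 17.02.04.02: 17.01.02.02 not covered. → 1%.
Sum: 16% + 19% + 30% + 34% + 1% = 100%.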